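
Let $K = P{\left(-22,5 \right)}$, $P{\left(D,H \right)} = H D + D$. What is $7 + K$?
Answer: $-125$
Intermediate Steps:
$P{\left(D,H \right)} = D + D H$ ($P{\left(D,H \right)} = D H + D = D + D H$)
$K = -132$ ($K = - 22 \left(1 + 5\right) = \left(-22\right) 6 = -132$)
$7 + K = 7 - 132 = -125$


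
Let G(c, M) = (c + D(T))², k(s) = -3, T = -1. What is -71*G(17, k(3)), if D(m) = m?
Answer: -18176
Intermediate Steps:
G(c, M) = (-1 + c)² (G(c, M) = (c - 1)² = (-1 + c)²)
-71*G(17, k(3)) = -71*(-1 + 17)² = -71*16² = -71*256 = -18176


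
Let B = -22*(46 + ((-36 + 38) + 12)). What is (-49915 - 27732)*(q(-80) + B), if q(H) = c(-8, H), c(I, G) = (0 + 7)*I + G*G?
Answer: -390098528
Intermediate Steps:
c(I, G) = G² + 7*I (c(I, G) = 7*I + G² = G² + 7*I)
B = -1320 (B = -22*(46 + (2 + 12)) = -22*(46 + 14) = -22*60 = -1320)
q(H) = -56 + H² (q(H) = H² + 7*(-8) = H² - 56 = -56 + H²)
(-49915 - 27732)*(q(-80) + B) = (-49915 - 27732)*((-56 + (-80)²) - 1320) = -77647*((-56 + 6400) - 1320) = -77647*(6344 - 1320) = -77647*5024 = -390098528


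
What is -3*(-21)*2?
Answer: 126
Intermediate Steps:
-3*(-21)*2 = 63*2 = 126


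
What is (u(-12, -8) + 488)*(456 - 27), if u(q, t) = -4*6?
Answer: 199056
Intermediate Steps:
u(q, t) = -24
(u(-12, -8) + 488)*(456 - 27) = (-24 + 488)*(456 - 27) = 464*429 = 199056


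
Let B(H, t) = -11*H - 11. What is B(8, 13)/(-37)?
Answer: 99/37 ≈ 2.6757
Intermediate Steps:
B(H, t) = -11 - 11*H
B(8, 13)/(-37) = (-11 - 11*8)/(-37) = -(-11 - 88)/37 = -1/37*(-99) = 99/37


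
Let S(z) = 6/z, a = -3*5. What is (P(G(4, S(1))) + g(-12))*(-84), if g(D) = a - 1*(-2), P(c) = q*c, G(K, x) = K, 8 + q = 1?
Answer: 3444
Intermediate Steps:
q = -7 (q = -8 + 1 = -7)
a = -15
P(c) = -7*c
g(D) = -13 (g(D) = -15 - 1*(-2) = -15 + 2 = -13)
(P(G(4, S(1))) + g(-12))*(-84) = (-7*4 - 13)*(-84) = (-28 - 13)*(-84) = -41*(-84) = 3444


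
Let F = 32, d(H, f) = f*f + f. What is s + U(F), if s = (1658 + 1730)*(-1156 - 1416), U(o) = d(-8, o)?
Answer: -8712880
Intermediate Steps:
d(H, f) = f + f² (d(H, f) = f² + f = f + f²)
U(o) = o*(1 + o)
s = -8713936 (s = 3388*(-2572) = -8713936)
s + U(F) = -8713936 + 32*(1 + 32) = -8713936 + 32*33 = -8713936 + 1056 = -8712880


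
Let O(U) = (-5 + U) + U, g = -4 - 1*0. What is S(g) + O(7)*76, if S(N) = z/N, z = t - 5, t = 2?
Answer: 2739/4 ≈ 684.75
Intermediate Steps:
g = -4 (g = -4 + 0 = -4)
O(U) = -5 + 2*U
z = -3 (z = 2 - 5 = -3)
S(N) = -3/N
S(g) + O(7)*76 = -3/(-4) + (-5 + 2*7)*76 = -3*(-¼) + (-5 + 14)*76 = ¾ + 9*76 = ¾ + 684 = 2739/4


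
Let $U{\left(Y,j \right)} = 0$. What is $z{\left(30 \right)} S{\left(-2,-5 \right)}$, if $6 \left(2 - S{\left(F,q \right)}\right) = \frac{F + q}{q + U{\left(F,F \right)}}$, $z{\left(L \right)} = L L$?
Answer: $1590$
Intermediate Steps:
$z{\left(L \right)} = L^{2}$
$S{\left(F,q \right)} = 2 - \frac{F + q}{6 q}$ ($S{\left(F,q \right)} = 2 - \frac{\left(F + q\right) \frac{1}{q + 0}}{6} = 2 - \frac{\left(F + q\right) \frac{1}{q}}{6} = 2 - \frac{\frac{1}{q} \left(F + q\right)}{6} = 2 - \frac{F + q}{6 q}$)
$z{\left(30 \right)} S{\left(-2,-5 \right)} = 30^{2} \frac{\left(-1\right) \left(-2\right) + 11 \left(-5\right)}{6 \left(-5\right)} = 900 \cdot \frac{1}{6} \left(- \frac{1}{5}\right) \left(2 - 55\right) = 900 \cdot \frac{1}{6} \left(- \frac{1}{5}\right) \left(-53\right) = 900 \cdot \frac{53}{30} = 1590$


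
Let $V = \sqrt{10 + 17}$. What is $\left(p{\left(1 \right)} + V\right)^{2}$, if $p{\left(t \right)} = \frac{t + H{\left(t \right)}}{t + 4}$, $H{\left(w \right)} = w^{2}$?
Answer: $\frac{679}{25} + \frac{12 \sqrt{3}}{5} \approx 31.317$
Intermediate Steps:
$p{\left(t \right)} = \frac{t + t^{2}}{4 + t}$ ($p{\left(t \right)} = \frac{t + t^{2}}{t + 4} = \frac{t + t^{2}}{4 + t}$)
$V = 3 \sqrt{3}$ ($V = \sqrt{27} = 3 \sqrt{3} \approx 5.1962$)
$\left(p{\left(1 \right)} + V\right)^{2} = \left(1 \frac{1}{4 + 1} \left(1 + 1\right) + 3 \sqrt{3}\right)^{2} = \left(1 \cdot \frac{1}{5} \cdot 2 + 3 \sqrt{3}\right)^{2} = \left(\frac{2}{5} + 3 \sqrt{3}\right)^{2}$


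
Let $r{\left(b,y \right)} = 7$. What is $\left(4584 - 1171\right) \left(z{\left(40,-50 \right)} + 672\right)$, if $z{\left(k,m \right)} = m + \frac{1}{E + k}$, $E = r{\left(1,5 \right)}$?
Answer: $\frac{99779055}{47} \approx 2.123 \cdot 10^{6}$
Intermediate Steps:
$E = 7$
$z{\left(k,m \right)} = m + \frac{1}{7 + k}$
$\left(4584 - 1171\right) \left(z{\left(40,-50 \right)} + 672\right) = \left(4584 - 1171\right) \left(\frac{1 + 7 \left(-50\right) + 40 \left(-50\right)}{7 + 40} + 672\right) = 3413 \left(\frac{1 - 350 - 2000}{47} + 672\right) = 3413 \left(\frac{1}{47} \left(-2349\right) + 672\right) = 3413 \left(- \frac{2349}{47} + 672\right) = 3413 \cdot \frac{29235}{47} = \frac{99779055}{47}$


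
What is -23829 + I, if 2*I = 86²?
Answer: -20131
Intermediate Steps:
I = 3698 (I = (½)*86² = (½)*7396 = 3698)
-23829 + I = -23829 + 3698 = -20131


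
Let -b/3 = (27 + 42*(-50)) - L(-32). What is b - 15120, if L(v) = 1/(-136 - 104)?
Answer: -712081/80 ≈ -8901.0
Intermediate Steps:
L(v) = -1/240 (L(v) = 1/(-240) = -1/240)
b = 497519/80 (b = -3*((27 + 42*(-50)) - 1*(-1/240)) = -3*((27 - 2100) + 1/240) = -3*(-2073 + 1/240) = -3*(-497519/240) = 497519/80 ≈ 6219.0)
b - 15120 = 497519/80 - 15120 = -712081/80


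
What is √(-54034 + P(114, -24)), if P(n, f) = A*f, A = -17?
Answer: I*√53626 ≈ 231.57*I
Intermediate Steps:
P(n, f) = -17*f
√(-54034 + P(114, -24)) = √(-54034 - 17*(-24)) = √(-54034 + 408) = √(-53626) = I*√53626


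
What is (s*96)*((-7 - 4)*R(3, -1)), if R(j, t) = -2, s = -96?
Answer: -202752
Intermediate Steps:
(s*96)*((-7 - 4)*R(3, -1)) = (-96*96)*((-7 - 4)*(-2)) = -(-101376)*(-2) = -9216*22 = -202752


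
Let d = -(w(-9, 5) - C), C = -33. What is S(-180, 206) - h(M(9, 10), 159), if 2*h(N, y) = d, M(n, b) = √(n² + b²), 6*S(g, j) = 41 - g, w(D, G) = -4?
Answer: 154/3 ≈ 51.333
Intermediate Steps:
S(g, j) = 41/6 - g/6 (S(g, j) = (41 - g)/6 = 41/6 - g/6)
M(n, b) = √(b² + n²)
d = -29 (d = -(-4 - 1*(-33)) = -(-4 + 33) = -1*29 = -29)
h(N, y) = -29/2 (h(N, y) = (½)*(-29) = -29/2)
S(-180, 206) - h(M(9, 10), 159) = (41/6 - ⅙*(-180)) - 1*(-29/2) = (41/6 + 30) + 29/2 = 221/6 + 29/2 = 154/3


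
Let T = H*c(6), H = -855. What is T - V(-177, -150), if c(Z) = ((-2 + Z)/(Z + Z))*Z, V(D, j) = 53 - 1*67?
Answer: -1696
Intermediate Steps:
V(D, j) = -14 (V(D, j) = 53 - 67 = -14)
c(Z) = -1 + Z/2 (c(Z) = ((-2 + Z)/((2*Z)))*Z = ((-2 + Z)*(1/(2*Z)))*Z = ((-2 + Z)/(2*Z))*Z = -1 + Z/2)
T = -1710 (T = -855*(-1 + (½)*6) = -855*(-1 + 3) = -855*2 = -1710)
T - V(-177, -150) = -1710 - 1*(-14) = -1710 + 14 = -1696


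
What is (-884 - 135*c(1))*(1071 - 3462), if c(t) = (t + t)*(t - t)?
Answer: 2113644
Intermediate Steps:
c(t) = 0 (c(t) = (2*t)*0 = 0)
(-884 - 135*c(1))*(1071 - 3462) = (-884 - 135*0)*(1071 - 3462) = (-884 + 0)*(-2391) = -884*(-2391) = 2113644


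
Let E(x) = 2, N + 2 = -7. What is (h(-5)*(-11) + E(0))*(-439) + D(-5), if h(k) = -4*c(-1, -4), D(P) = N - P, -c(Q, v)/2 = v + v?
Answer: -309938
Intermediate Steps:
N = -9 (N = -2 - 7 = -9)
c(Q, v) = -4*v (c(Q, v) = -2*(v + v) = -4*v)
D(P) = -9 - P
h(k) = -64 (h(k) = -(-16)*(-4) = -4*16 = -64)
(h(-5)*(-11) + E(0))*(-439) + D(-5) = (-64*(-11) + 2)*(-439) + (-9 - 1*(-5)) = (704 + 2)*(-439) + (-9 + 5) = 706*(-439) - 4 = -309934 - 4 = -309938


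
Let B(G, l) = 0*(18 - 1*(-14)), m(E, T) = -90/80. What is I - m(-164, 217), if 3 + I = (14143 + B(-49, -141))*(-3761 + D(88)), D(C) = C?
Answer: -415577927/8 ≈ -5.1947e+7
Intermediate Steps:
m(E, T) = -9/8 (m(E, T) = -90*1/80 = -9/8)
B(G, l) = 0 (B(G, l) = 0*(18 + 14) = 0*32 = 0)
I = -51947242 (I = -3 + (14143 + 0)*(-3761 + 88) = -3 + 14143*(-3673) = -3 - 51947239 = -51947242)
I - m(-164, 217) = -51947242 - 1*(-9/8) = -51947242 + 9/8 = -415577927/8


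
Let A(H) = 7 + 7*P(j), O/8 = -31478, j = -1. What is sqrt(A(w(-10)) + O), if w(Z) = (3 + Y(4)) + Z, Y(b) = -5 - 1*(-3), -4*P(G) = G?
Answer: I*sqrt(1007261)/2 ≈ 501.81*I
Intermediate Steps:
O = -251824 (O = 8*(-31478) = -251824)
P(G) = -G/4
Y(b) = -2 (Y(b) = -5 + 3 = -2)
w(Z) = 1 + Z (w(Z) = (3 - 2) + Z = 1 + Z)
A(H) = 35/4 (A(H) = 7 + 7*(-1/4*(-1)) = 7 + 7*(1/4) = 7 + 7/4 = 35/4)
sqrt(A(w(-10)) + O) = sqrt(35/4 - 251824) = sqrt(-1007261/4) = I*sqrt(1007261)/2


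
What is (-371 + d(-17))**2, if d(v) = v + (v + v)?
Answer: 178084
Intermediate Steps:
d(v) = 3*v (d(v) = v + 2*v = 3*v)
(-371 + d(-17))**2 = (-371 + 3*(-17))**2 = (-371 - 51)**2 = (-422)**2 = 178084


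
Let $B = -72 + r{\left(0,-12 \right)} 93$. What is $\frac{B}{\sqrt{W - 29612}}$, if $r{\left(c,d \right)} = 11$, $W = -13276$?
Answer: $- \frac{317 i \sqrt{10722}}{7148} \approx - 4.5921 i$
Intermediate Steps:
$B = 951$ ($B = -72 + 11 \cdot 93 = -72 + 1023 = 951$)
$\frac{B}{\sqrt{W - 29612}} = \frac{951}{\sqrt{-13276 - 29612}} = \frac{951}{\sqrt{-42888}} = \frac{951}{2 i \sqrt{10722}} = 951 \left(- \frac{i \sqrt{10722}}{21444}\right) = - \frac{317 i \sqrt{10722}}{7148}$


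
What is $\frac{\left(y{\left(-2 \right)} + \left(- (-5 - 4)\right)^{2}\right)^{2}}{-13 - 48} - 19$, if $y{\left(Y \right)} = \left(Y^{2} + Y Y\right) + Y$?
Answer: $- \frac{8728}{61} \approx -143.08$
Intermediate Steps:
$y{\left(Y \right)} = Y + 2 Y^{2}$ ($y{\left(Y \right)} = \left(Y^{2} + Y^{2}\right) + Y = 2 Y^{2} + Y = Y + 2 Y^{2}$)
$\frac{\left(y{\left(-2 \right)} + \left(- (-5 - 4)\right)^{2}\right)^{2}}{-13 - 48} - 19 = \frac{\left(- 2 \left(1 + 2 \left(-2\right)\right) + \left(- (-5 - 4)\right)^{2}\right)^{2}}{-13 - 48} - 19 = \frac{\left(- 2 \left(1 - 4\right) + \left(\left(-1\right) \left(-9\right)\right)^{2}\right)^{2}}{-61} - 19 = \left(\left(-2\right) \left(-3\right) + 9^{2}\right)^{2} \left(- \frac{1}{61}\right) - 19 = \left(6 + 81\right)^{2} \left(- \frac{1}{61}\right) - 19 = 87^{2} \left(- \frac{1}{61}\right) - 19 = 7569 \left(- \frac{1}{61}\right) - 19 = - \frac{7569}{61} - 19 = - \frac{8728}{61}$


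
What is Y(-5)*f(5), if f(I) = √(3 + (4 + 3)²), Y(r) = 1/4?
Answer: √13/2 ≈ 1.8028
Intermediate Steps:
Y(r) = ¼
f(I) = 2*√13 (f(I) = √(3 + 7²) = √(3 + 49) = √52 = 2*√13)
Y(-5)*f(5) = (2*√13)/4 = √13/2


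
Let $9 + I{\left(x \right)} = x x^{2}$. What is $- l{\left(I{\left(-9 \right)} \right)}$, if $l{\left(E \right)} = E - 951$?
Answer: $1689$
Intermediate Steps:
$I{\left(x \right)} = -9 + x^{3}$ ($I{\left(x \right)} = -9 + x x^{2} = -9 + x^{3}$)
$l{\left(E \right)} = -951 + E$
$- l{\left(I{\left(-9 \right)} \right)} = - (-951 + \left(-9 + \left(-9\right)^{3}\right)) = - (-951 - 738) = \left(-1\right) \left(-1689\right) = 1689$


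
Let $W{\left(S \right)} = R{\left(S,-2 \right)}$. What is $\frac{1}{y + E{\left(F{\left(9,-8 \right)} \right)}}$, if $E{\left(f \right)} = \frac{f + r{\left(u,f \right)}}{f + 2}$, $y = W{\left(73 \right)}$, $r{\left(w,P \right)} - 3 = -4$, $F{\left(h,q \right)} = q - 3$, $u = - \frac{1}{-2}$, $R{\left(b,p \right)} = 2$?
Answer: $\frac{3}{10} \approx 0.3$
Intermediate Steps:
$u = \frac{1}{2}$ ($u = \left(-1\right) \left(- \frac{1}{2}\right) = \frac{1}{2} \approx 0.5$)
$F{\left(h,q \right)} = -3 + q$ ($F{\left(h,q \right)} = q - 3 = -3 + q$)
$r{\left(w,P \right)} = -1$ ($r{\left(w,P \right)} = 3 - 4 = -1$)
$W{\left(S \right)} = 2$
$y = 2$
$E{\left(f \right)} = \frac{-1 + f}{2 + f}$ ($E{\left(f \right)} = \frac{f - 1}{f + 2} = \frac{-1 + f}{2 + f}$)
$\frac{1}{y + E{\left(F{\left(9,-8 \right)} \right)}} = \frac{1}{2 + \frac{-1 - 11}{2 - 11}} = \frac{1}{2 + \frac{1}{-9} \left(-12\right)} = \frac{1}{2 - - \frac{4}{3}} = \frac{1}{2 + \frac{4}{3}} = \frac{1}{\frac{10}{3}} = \frac{3}{10}$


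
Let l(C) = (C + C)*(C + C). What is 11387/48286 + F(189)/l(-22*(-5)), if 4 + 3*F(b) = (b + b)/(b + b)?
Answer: 275541257/1168521200 ≈ 0.23580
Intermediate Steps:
l(C) = 4*C² (l(C) = (2*C)*(2*C) = 4*C²)
F(b) = -1 (F(b) = -4/3 + ((b + b)/(b + b))/3 = -4/3 + ((2*b)/((2*b)))/3 = -4/3 + ((2*b)*(1/(2*b)))/3 = -4/3 + (⅓)*1 = -4/3 + ⅓ = -1)
11387/48286 + F(189)/l(-22*(-5)) = 11387/48286 - 1/(4*(-22*(-5))²) = 11387*(1/48286) - 1/(4*110²) = 11387/48286 - 1/(4*12100) = 11387/48286 - 1/48400 = 275541257/1168521200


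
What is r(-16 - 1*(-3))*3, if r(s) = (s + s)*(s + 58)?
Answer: -3510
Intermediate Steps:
r(s) = 2*s*(58 + s) (r(s) = (2*s)*(58 + s) = 2*s*(58 + s))
r(-16 - 1*(-3))*3 = (2*(-16 - 1*(-3))*(58 + (-16 - 1*(-3))))*3 = (2*(-16 + 3)*(58 + (-16 + 3)))*3 = (2*(-13)*(58 - 13))*3 = (2*(-13)*45)*3 = -1170*3 = -3510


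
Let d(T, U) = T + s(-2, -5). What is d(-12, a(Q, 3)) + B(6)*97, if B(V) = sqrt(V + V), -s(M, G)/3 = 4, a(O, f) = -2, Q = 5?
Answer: -24 + 194*sqrt(3) ≈ 312.02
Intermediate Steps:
s(M, G) = -12 (s(M, G) = -3*4 = -12)
B(V) = sqrt(2)*sqrt(V) (B(V) = sqrt(2*V) = sqrt(2)*sqrt(V))
d(T, U) = -12 + T (d(T, U) = T - 12 = -12 + T)
d(-12, a(Q, 3)) + B(6)*97 = (-12 - 12) + (sqrt(2)*sqrt(6))*97 = -24 + (2*sqrt(3))*97 = -24 + 194*sqrt(3)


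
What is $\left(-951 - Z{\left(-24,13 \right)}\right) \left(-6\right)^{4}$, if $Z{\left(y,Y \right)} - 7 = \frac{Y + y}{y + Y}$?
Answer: $-1242864$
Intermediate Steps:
$Z{\left(y,Y \right)} = 8$ ($Z{\left(y,Y \right)} = 7 + \frac{Y + y}{y + Y} = 7 + \frac{Y + y}{Y + y} = 7 + 1 = 8$)
$\left(-951 - Z{\left(-24,13 \right)}\right) \left(-6\right)^{4} = \left(-951 - 8\right) \left(-6\right)^{4} = \left(-951 - 8\right) 1296 = \left(-959\right) 1296 = -1242864$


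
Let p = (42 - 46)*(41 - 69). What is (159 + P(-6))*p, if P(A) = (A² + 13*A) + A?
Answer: 12432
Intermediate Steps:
P(A) = A² + 14*A
p = 112 (p = -4*(-28) = 112)
(159 + P(-6))*p = (159 - 6*(14 - 6))*112 = (159 - 6*8)*112 = (159 - 48)*112 = 111*112 = 12432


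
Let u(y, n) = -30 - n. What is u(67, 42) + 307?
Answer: 235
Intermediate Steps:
u(67, 42) + 307 = (-30 - 1*42) + 307 = (-30 - 42) + 307 = -72 + 307 = 235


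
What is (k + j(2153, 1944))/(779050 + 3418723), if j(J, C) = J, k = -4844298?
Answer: -4842145/4197773 ≈ -1.1535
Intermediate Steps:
(k + j(2153, 1944))/(779050 + 3418723) = (-4844298 + 2153)/(779050 + 3418723) = -4842145/4197773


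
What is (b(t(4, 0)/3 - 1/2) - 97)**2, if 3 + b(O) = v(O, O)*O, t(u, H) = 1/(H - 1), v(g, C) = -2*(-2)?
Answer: 96100/9 ≈ 10678.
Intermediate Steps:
v(g, C) = 4
t(u, H) = 1/(-1 + H)
b(O) = -3 + 4*O
(b(t(4, 0)/3 - 1/2) - 97)**2 = ((-3 + 4*(1/((-1 + 0)*3) - 1/2)) - 97)**2 = ((-3 + 4*((1/3)/(-1) - 1*1/2)) - 97)**2 = ((-3 + 4*(-1*1/3 - 1/2)) - 97)**2 = ((-3 + 4*(-1/3 - 1/2)) - 97)**2 = ((-3 + 4*(-5/6)) - 97)**2 = ((-3 - 10/3) - 97)**2 = (-19/3 - 97)**2 = (-310/3)**2 = 96100/9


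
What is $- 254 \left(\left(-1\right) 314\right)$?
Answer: $79756$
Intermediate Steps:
$- 254 \left(\left(-1\right) 314\right) = \left(-254\right) \left(-314\right) = 79756$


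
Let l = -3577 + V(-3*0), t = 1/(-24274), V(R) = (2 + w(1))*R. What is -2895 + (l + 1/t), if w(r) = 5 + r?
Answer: -30746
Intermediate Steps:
V(R) = 8*R (V(R) = (2 + (5 + 1))*R = (2 + 6)*R = 8*R)
t = -1/24274 ≈ -4.1196e-5
l = -3577 (l = -3577 + 8*(-3*0) = -3577 + 8*0 = -3577 + 0 = -3577)
-2895 + (l + 1/t) = -2895 + (-3577 + 1/(-1/24274)) = -2895 + (-3577 - 24274) = -2895 - 27851 = -30746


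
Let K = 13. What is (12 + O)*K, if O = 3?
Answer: 195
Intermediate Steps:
(12 + O)*K = (12 + 3)*13 = 15*13 = 195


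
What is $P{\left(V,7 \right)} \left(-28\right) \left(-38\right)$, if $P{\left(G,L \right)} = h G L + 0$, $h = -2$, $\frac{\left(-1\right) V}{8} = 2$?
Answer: $238336$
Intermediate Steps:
$V = -16$ ($V = \left(-8\right) 2 = -16$)
$P{\left(G,L \right)} = - 2 G L$ ($P{\left(G,L \right)} = - 2 G L + 0 = - 2 G L$)
$P{\left(V,7 \right)} \left(-28\right) \left(-38\right) = \left(-2\right) \left(-16\right) 7 \left(-28\right) \left(-38\right) = 224 \left(-28\right) \left(-38\right) = \left(-6272\right) \left(-38\right) = 238336$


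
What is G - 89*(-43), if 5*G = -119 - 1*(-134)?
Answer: 3830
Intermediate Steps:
G = 3 (G = (-119 - 1*(-134))/5 = (-119 + 134)/5 = (⅕)*15 = 3)
G - 89*(-43) = 3 - 89*(-43) = 3 + 3827 = 3830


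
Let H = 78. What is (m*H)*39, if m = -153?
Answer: -465426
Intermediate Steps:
(m*H)*39 = -153*78*39 = -11934*39 = -465426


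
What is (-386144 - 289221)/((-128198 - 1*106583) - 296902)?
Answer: 675365/531683 ≈ 1.2702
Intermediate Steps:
(-386144 - 289221)/((-128198 - 1*106583) - 296902) = -675365/((-128198 - 106583) - 296902) = -675365/(-234781 - 296902) = -675365/(-531683) = -675365*(-1/531683) = 675365/531683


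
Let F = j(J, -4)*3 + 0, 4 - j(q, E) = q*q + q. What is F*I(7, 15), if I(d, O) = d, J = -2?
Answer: 42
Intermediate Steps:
j(q, E) = 4 - q - q² (j(q, E) = 4 - (q*q + q) = 4 - (q² + q) = 4 - (q + q²) = 4 + (-q - q²) = 4 - q - q²)
F = 6 (F = (4 - 1*(-2) - 1*(-2)²)*3 + 0 = (4 + 2 - 1*4)*3 + 0 = (4 + 2 - 4)*3 + 0 = 2*3 + 0 = 6 + 0 = 6)
F*I(7, 15) = 6*7 = 42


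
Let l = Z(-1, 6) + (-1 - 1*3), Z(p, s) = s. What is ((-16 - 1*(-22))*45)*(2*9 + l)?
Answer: 5400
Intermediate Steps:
l = 2 (l = 6 + (-1 - 1*3) = 6 + (-1 - 3) = 6 - 4 = 2)
((-16 - 1*(-22))*45)*(2*9 + l) = ((-16 - 1*(-22))*45)*(2*9 + 2) = ((-16 + 22)*45)*(18 + 2) = (6*45)*20 = 270*20 = 5400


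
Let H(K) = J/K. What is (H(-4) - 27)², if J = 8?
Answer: 841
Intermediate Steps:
H(K) = 8/K
(H(-4) - 27)² = (8/(-4) - 27)² = (8*(-¼) - 27)² = (-2 - 27)² = (-29)² = 841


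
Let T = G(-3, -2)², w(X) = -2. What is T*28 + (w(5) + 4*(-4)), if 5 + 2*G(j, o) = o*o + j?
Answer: 94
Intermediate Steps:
G(j, o) = -5/2 + j/2 + o²/2 (G(j, o) = -5/2 + (o*o + j)/2 = -5/2 + (o² + j)/2 = -5/2 + (j + o²)/2 = -5/2 + (j/2 + o²/2) = -5/2 + j/2 + o²/2)
T = 4 (T = (-5/2 + (½)*(-3) + (½)*(-2)²)² = (-5/2 - 3/2 + (½)*4)² = (-5/2 - 3/2 + 2)² = (-2)² = 4)
T*28 + (w(5) + 4*(-4)) = 4*28 + (-2 + 4*(-4)) = 112 + (-2 - 16) = 112 - 18 = 94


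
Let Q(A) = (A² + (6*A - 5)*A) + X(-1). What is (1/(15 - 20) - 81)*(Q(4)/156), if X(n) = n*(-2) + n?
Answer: -6293/130 ≈ -48.408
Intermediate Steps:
X(n) = -n (X(n) = -2*n + n = -n)
Q(A) = 1 + A² + A*(-5 + 6*A) (Q(A) = (A² + (6*A - 5)*A) - 1*(-1) = (A² + (-5 + 6*A)*A) + 1 = (A² + A*(-5 + 6*A)) + 1 = 1 + A² + A*(-5 + 6*A))
(1/(15 - 20) - 81)*(Q(4)/156) = (1/(15 - 20) - 81)*((1 - 5*4 + 7*4²)/156) = (1/(-5) - 81)*((1 - 20 + 7*16)*(1/156)) = (-⅕ - 81)*((1 - 20 + 112)*(1/156)) = -37758/(5*156) = -406/5*31/52 = -6293/130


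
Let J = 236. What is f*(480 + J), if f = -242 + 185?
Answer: -40812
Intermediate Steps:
f = -57
f*(480 + J) = -57*(480 + 236) = -57*716 = -40812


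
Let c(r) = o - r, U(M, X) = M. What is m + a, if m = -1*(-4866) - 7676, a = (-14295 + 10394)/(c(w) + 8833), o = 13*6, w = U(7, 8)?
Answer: -25024141/8904 ≈ -2810.4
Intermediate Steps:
w = 7
o = 78
c(r) = 78 - r
a = -3901/8904 (a = (-14295 + 10394)/((78 - 1*7) + 8833) = -3901/((78 - 7) + 8833) = -3901/(71 + 8833) = -3901/8904 ≈ -0.43812)
m = -2810 (m = 4866 - 7676 = -2810)
m + a = -2810 - 3901/8904 = -25024141/8904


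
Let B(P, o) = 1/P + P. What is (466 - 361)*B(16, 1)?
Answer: 26985/16 ≈ 1686.6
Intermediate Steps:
B(P, o) = P + 1/P
(466 - 361)*B(16, 1) = (466 - 361)*(16 + 1/16) = 105*(16 + 1/16) = 105*(257/16) = 26985/16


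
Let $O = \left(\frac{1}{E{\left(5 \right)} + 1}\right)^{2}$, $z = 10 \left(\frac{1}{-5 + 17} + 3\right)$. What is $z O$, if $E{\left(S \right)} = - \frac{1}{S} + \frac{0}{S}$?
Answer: $\frac{4625}{96} \approx 48.177$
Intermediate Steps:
$E{\left(S \right)} = - \frac{1}{S}$ ($E{\left(S \right)} = - \frac{1}{S} + 0 = - \frac{1}{S}$)
$z = \frac{185}{6}$ ($z = 10 \left(\frac{1}{12} + 3\right) = 10 \cdot \frac{37}{12} = \frac{185}{6} \approx 30.833$)
$O = \frac{25}{16}$ ($O = \left(\frac{1}{- \frac{1}{5} + 1}\right)^{2} = \left(\frac{1}{\frac{4}{5}}\right)^{2} = \left(\frac{5}{4}\right)^{2} = \frac{25}{16} \approx 1.5625$)
$z O = \frac{185}{6} \cdot \frac{25}{16} = \frac{4625}{96}$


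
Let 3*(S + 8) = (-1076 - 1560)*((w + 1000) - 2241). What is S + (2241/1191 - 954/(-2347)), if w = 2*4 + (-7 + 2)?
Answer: 3040656537937/2795277 ≈ 1.0878e+6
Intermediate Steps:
w = 3 (w = 8 - 5 = 3)
S = 3263344/3 (S = -8 + ((-1076 - 1560)*((3 + 1000) - 2241))/3 = -8 + (-2636*(1003 - 2241))/3 = -8 + (-2636*(-1238))/3 = -8 + (1/3)*3263368 = -8 + 3263368/3 = 3263344/3 ≈ 1.0878e+6)
S + (2241/1191 - 954/(-2347)) = 3263344/3 + (2241/1191 - 954/(-2347)) = 3263344/3 + (2241*(1/1191) - 954*(-1/2347)) = 3263344/3 + (747/397 + 954/2347) = 3263344/3 + 2131947/931759 = 3040656537937/2795277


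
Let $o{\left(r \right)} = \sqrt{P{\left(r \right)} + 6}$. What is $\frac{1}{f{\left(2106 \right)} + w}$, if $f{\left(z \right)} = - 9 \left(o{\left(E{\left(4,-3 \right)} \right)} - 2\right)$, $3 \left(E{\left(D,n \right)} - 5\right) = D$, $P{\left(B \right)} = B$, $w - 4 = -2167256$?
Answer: $- \frac{2167234}{4696903209757} + \frac{3 \sqrt{111}}{4696903209757} \approx -4.6141 \cdot 10^{-7}$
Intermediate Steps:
$w = -2167252$ ($w = 4 - 2167256 = -2167252$)
$E{\left(D,n \right)} = 5 + \frac{D}{3}$
$o{\left(r \right)} = \sqrt{6 + r}$ ($o{\left(r \right)} = \sqrt{r + 6} = \sqrt{6 + r}$)
$f{\left(z \right)} = 18 - 3 \sqrt{111}$ ($f{\left(z \right)} = - 9 \left(\sqrt{6 + \left(5 + \frac{1}{3} \cdot 4\right)} - 2\right) = - 9 \left(\sqrt{6 + \left(5 + \frac{4}{3}\right)} - 2\right) = - 9 \left(\sqrt{6 + \frac{19}{3}} - 2\right) = - 9 \left(\sqrt{\frac{37}{3}} - 2\right) = - 9 \left(\frac{\sqrt{111}}{3} - 2\right) = - 9 \left(-2 + \frac{\sqrt{111}}{3}\right) = 18 - 3 \sqrt{111}$)
$\frac{1}{f{\left(2106 \right)} + w} = \frac{1}{\left(18 - 3 \sqrt{111}\right) - 2167252} = \frac{1}{-2167234 - 3 \sqrt{111}}$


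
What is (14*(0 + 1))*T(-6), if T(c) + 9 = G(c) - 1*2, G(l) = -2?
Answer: -182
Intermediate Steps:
T(c) = -13 (T(c) = -9 + (-2 - 1*2) = -9 + (-2 - 2) = -9 - 4 = -13)
(14*(0 + 1))*T(-6) = (14*(0 + 1))*(-13) = (14*1)*(-13) = 14*(-13) = -182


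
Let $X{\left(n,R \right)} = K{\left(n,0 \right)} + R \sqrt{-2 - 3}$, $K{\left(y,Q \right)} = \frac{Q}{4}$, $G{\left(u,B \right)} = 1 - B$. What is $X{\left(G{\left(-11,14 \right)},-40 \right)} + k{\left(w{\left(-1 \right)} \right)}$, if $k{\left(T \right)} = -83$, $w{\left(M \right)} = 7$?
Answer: $-83 - 40 i \sqrt{5} \approx -83.0 - 89.443 i$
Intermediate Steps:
$K{\left(y,Q \right)} = \frac{Q}{4}$ ($K{\left(y,Q \right)} = Q \frac{1}{4} = \frac{Q}{4}$)
$X{\left(n,R \right)} = i R \sqrt{5}$ ($X{\left(n,R \right)} = \frac{1}{4} \cdot 0 + R \sqrt{-2 - 3} = 0 + R \sqrt{-5} = 0 + R i \sqrt{5} = 0 + i R \sqrt{5} = i R \sqrt{5}$)
$X{\left(G{\left(-11,14 \right)},-40 \right)} + k{\left(w{\left(-1 \right)} \right)} = i \left(-40\right) \sqrt{5} - 83 = - 40 i \sqrt{5} - 83 = -83 - 40 i \sqrt{5}$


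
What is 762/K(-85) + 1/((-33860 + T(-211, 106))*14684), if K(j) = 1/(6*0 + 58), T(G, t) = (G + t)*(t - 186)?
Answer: 16522879669439/373854640 ≈ 44196.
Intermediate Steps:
T(G, t) = (-186 + t)*(G + t) (T(G, t) = (G + t)*(-186 + t) = (-186 + t)*(G + t))
K(j) = 1/58 (K(j) = 1/(0 + 58) = 1/58)
762/K(-85) + 1/((-33860 + T(-211, 106))*14684) = 762/(1/58) + 1/(-33860 + (106**2 - 186*(-211) - 186*106 - 211*106)*14684) = 762*58 + (1/14684)/(-33860 + (11236 + 39246 - 19716 - 22366)) = 44196 + (1/14684)/(-33860 + 8400) = 44196 + (1/14684)/(-25460) = 44196 - 1/25460*1/14684 = 44196 - 1/373854640 = 16522879669439/373854640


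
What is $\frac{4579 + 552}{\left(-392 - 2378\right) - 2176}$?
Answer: $- \frac{5131}{4946} \approx -1.0374$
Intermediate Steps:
$\frac{4579 + 552}{\left(-392 - 2378\right) - 2176} = \frac{5131}{-2770 - 2176} = \frac{5131}{-4946} = 5131 \left(- \frac{1}{4946}\right) = - \frac{5131}{4946}$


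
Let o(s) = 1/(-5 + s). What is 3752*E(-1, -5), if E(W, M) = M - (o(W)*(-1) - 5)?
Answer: -1876/3 ≈ -625.33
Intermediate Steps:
E(W, M) = 5 + M + 1/(-5 + W) (E(W, M) = M - (-1/(-5 + W) - 5) = M - (-5 - 1/(-5 + W)) = M + (5 + 1/(-5 + W)) = 5 + M + 1/(-5 + W))
3752*E(-1, -5) = 3752*((1 + (-5 - 1)*(5 - 5))/(-5 - 1)) = 3752*((1 - 6*0)/(-6)) = 3752*(-(1 + 0)/6) = 3752*(-⅙*1) = 3752*(-⅙) = -1876/3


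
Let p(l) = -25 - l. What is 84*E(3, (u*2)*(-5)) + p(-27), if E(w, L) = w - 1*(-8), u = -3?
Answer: 926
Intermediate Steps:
E(w, L) = 8 + w (E(w, L) = w + 8 = 8 + w)
84*E(3, (u*2)*(-5)) + p(-27) = 84*(8 + 3) + (-25 - 1*(-27)) = 84*11 + (-25 + 27) = 924 + 2 = 926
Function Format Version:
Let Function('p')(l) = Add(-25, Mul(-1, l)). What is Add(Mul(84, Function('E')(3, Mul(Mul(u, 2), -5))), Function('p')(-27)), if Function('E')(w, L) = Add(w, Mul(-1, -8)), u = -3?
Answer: 926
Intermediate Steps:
Function('E')(w, L) = Add(8, w) (Function('E')(w, L) = Add(w, 8) = Add(8, w))
Add(Mul(84, Function('E')(3, Mul(Mul(u, 2), -5))), Function('p')(-27)) = Add(Mul(84, Add(8, 3)), Add(-25, Mul(-1, -27))) = Add(Mul(84, 11), Add(-25, 27)) = Add(924, 2) = 926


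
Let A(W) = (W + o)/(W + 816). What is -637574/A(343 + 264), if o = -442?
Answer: -907267802/165 ≈ -5.4986e+6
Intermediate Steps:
A(W) = (-442 + W)/(816 + W) (A(W) = (W - 442)/(W + 816) = (-442 + W)/(816 + W))
-637574/A(343 + 264) = -637574*(816 + (343 + 264))/(-442 + (343 + 264)) = -637574*(816 + 607)/(-442 + 607) = -637574/(165/1423) = -637574/((1/1423)*165) = -637574/165/1423 = -637574*1423/165 = -907267802/165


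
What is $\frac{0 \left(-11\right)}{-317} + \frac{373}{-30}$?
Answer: $- \frac{373}{30} \approx -12.433$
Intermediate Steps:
$\frac{0 \left(-11\right)}{-317} + \frac{373}{-30} = 0 \left(- \frac{1}{317}\right) + 373 \left(- \frac{1}{30}\right) = 0 - \frac{373}{30} = - \frac{373}{30}$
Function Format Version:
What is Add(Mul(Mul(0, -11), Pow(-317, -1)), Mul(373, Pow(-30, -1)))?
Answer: Rational(-373, 30) ≈ -12.433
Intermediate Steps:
Add(Mul(Mul(0, -11), Pow(-317, -1)), Mul(373, Pow(-30, -1))) = Add(Mul(0, Rational(-1, 317)), Mul(373, Rational(-1, 30))) = Add(0, Rational(-373, 30)) = Rational(-373, 30)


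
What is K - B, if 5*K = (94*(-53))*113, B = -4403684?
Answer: 21455454/5 ≈ 4.2911e+6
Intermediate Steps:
K = -562966/5 (K = ((94*(-53))*113)/5 = (-4982*113)/5 = (1/5)*(-562966) = -562966/5 ≈ -1.1259e+5)
K - B = -562966/5 - 1*(-4403684) = -562966/5 + 4403684 = 21455454/5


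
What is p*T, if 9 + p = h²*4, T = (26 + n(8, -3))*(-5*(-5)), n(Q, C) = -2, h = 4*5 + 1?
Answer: 1053000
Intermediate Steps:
h = 21 (h = 20 + 1 = 21)
T = 600 (T = (26 - 2)*(-5*(-5)) = 24*25 = 600)
p = 1755 (p = -9 + 21²*4 = -9 + 441*4 = -9 + 1764 = 1755)
p*T = 1755*600 = 1053000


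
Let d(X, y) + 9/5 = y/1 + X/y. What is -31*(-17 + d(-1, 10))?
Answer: 2759/10 ≈ 275.90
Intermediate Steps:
d(X, y) = -9/5 + y + X/y (d(X, y) = -9/5 + (y/1 + X/y) = -9/5 + (y*1 + X/y) = -9/5 + (y + X/y) = -9/5 + y + X/y)
-31*(-17 + d(-1, 10)) = -31*(-17 + (-9/5 + 10 - 1/10)) = -31*(-17 + 81/10) = -31*(-89/10) = 2759/10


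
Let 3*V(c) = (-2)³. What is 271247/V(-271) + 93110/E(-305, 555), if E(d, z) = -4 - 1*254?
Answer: -105345029/1032 ≈ -1.0208e+5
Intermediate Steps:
V(c) = -8/3 (V(c) = (⅓)*(-2)³ = (⅓)*(-8) = -8/3)
E(d, z) = -258 (E(d, z) = -4 - 254 = -258)
271247/V(-271) + 93110/E(-305, 555) = 271247/(-8/3) + 93110/(-258) = 271247*(-3/8) + 93110*(-1/258) = -813741/8 - 46555/129 = -105345029/1032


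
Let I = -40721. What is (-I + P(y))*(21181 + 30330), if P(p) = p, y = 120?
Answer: 2103760751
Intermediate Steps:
(-I + P(y))*(21181 + 30330) = (-1*(-40721) + 120)*(21181 + 30330) = (40721 + 120)*51511 = 40841*51511 = 2103760751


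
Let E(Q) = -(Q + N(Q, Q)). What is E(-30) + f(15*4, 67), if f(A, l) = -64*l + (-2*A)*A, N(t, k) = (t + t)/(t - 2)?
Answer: -91679/8 ≈ -11460.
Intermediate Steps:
N(t, k) = 2*t/(-2 + t) (N(t, k) = (2*t)/(-2 + t) = 2*t/(-2 + t))
E(Q) = -Q - 2*Q/(-2 + Q) (E(Q) = -(Q + 2*Q/(-2 + Q)) = -Q - 2*Q/(-2 + Q))
f(A, l) = -64*l - 2*A²
E(-30) + f(15*4, 67) = -1*(-30)²/(-2 - 30) + (-64*67 - 2*(15*4)²) = -1*900/(-32) + (-4288 - 2*60²) = -1*900*(-1/32) + (-4288 - 2*3600) = 225/8 + (-4288 - 7200) = 225/8 - 11488 = -91679/8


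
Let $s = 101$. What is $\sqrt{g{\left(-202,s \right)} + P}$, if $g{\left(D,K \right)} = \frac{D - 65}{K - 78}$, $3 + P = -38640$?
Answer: $\frac{252 i \sqrt{322}}{23} \approx 196.61 i$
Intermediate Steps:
$P = -38643$ ($P = -3 - 38640 = -38643$)
$g{\left(D,K \right)} = \frac{-65 + D}{-78 + K}$
$\sqrt{g{\left(-202,s \right)} + P} = \sqrt{\frac{-65 - 202}{-78 + 101} - 38643} = \sqrt{\frac{1}{23} \left(-267\right) - 38643} = \sqrt{- \frac{267}{23} - 38643} = \sqrt{- \frac{889056}{23}} = \frac{252 i \sqrt{322}}{23}$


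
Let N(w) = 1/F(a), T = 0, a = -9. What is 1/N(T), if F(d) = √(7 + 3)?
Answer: √10 ≈ 3.1623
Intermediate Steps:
F(d) = √10
N(w) = √10/10 (N(w) = 1/(√10) = √10/10)
1/N(T) = 1/(√10/10) = √10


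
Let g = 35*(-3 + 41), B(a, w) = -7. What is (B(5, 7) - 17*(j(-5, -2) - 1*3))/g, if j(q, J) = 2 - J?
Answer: -12/665 ≈ -0.018045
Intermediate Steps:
g = 1330 (g = 35*38 = 1330)
(B(5, 7) - 17*(j(-5, -2) - 1*3))/g = (-7 - 17*((2 - 1*(-2)) - 1*3))/1330 = (-7 - 17*((2 + 2) - 3))*(1/1330) = (-7 - 17*(4 - 3))*(1/1330) = (-7 - 17*1)*(1/1330) = (-7 - 17)*(1/1330) = -24*1/1330 = -12/665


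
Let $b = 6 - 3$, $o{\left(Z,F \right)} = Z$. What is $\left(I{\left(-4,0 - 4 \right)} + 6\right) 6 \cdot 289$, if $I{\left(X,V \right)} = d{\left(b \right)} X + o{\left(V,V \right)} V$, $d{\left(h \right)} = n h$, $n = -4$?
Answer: $121380$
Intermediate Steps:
$b = 3$ ($b = 6 - 3 = 3$)
$d{\left(h \right)} = - 4 h$
$I{\left(X,V \right)} = V^{2} - 12 X$ ($I{\left(X,V \right)} = \left(-4\right) 3 X + V V = - 12 X + V^{2} = V^{2} - 12 X$)
$\left(I{\left(-4,0 - 4 \right)} + 6\right) 6 \cdot 289 = \left(\left(\left(0 - 4\right)^{2} - -48\right) + 6\right) 6 \cdot 289 = \left(\left(\left(-4\right)^{2} + 48\right) + 6\right) 6 \cdot 289 = \left(\left(16 + 48\right) + 6\right) 6 \cdot 289 = \left(64 + 6\right) 6 \cdot 289 = 70 \cdot 6 \cdot 289 = 420 \cdot 289 = 121380$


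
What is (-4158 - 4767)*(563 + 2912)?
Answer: -31014375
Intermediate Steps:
(-4158 - 4767)*(563 + 2912) = -8925*3475 = -31014375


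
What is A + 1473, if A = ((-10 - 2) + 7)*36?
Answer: 1293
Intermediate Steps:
A = -180 (A = (-12 + 7)*36 = -5*36 = -180)
A + 1473 = -180 + 1473 = 1293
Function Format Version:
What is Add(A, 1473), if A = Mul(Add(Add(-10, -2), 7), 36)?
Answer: 1293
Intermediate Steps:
A = -180 (A = Mul(Add(-12, 7), 36) = Mul(-5, 36) = -180)
Add(A, 1473) = Add(-180, 1473) = 1293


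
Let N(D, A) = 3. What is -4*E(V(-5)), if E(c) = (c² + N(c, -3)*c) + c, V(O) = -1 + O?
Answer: -48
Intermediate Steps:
E(c) = c² + 4*c (E(c) = (c² + 3*c) + c = c² + 4*c)
-4*E(V(-5)) = -4*(-1 - 5)*(4 + (-1 - 5)) = -(-24)*(4 - 6) = -(-24)*(-2) = -4*12 = -48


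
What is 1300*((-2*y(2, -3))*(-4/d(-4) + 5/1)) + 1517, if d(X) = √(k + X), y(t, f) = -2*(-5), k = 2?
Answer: -128483 - 52000*I*√2 ≈ -1.2848e+5 - 73539.0*I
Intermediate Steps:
y(t, f) = 10
d(X) = √(2 + X)
1300*((-2*y(2, -3))*(-4/d(-4) + 5/1)) + 1517 = 1300*((-2*10)*(-4/√(2 - 4) + 5/1)) + 1517 = 1300*(-20*(-4*(-I*√2/2) + 5*1)) + 1517 = 1300*(-20*(-4*(-I*√2/2) + 5)) + 1517 = 1300*(-20*(-(-2)*I*√2 + 5)) + 1517 = 1300*(-20*(2*I*√2 + 5)) + 1517 = 1300*(-20*(5 + 2*I*√2)) + 1517 = 1300*(-100 - 40*I*√2) + 1517 = (-130000 - 52000*I*√2) + 1517 = -128483 - 52000*I*√2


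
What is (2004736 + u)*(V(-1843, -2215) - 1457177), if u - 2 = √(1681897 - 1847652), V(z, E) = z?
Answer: -2924952836760 - 1459020*I*√165755 ≈ -2.925e+12 - 5.9401e+8*I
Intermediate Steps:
u = 2 + I*√165755 (u = 2 + √(1681897 - 1847652) = 2 + √(-165755) = 2 + I*√165755 ≈ 2.0 + 407.13*I)
(2004736 + u)*(V(-1843, -2215) - 1457177) = (2004736 + (2 + I*√165755))*(-1843 - 1457177) = (2004738 + I*√165755)*(-1459020) = -2924952836760 - 1459020*I*√165755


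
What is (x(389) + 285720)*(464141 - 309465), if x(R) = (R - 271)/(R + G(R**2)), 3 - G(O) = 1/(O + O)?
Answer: 5242993184318486416/118635663 ≈ 4.4194e+10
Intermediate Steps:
G(O) = 3 - 1/(2*O) (G(O) = 3 - 1/(O + O) = 3 - 1/(2*O))
x(R) = (-271 + R)/(3 + R - 1/(2*R**2)) (x(R) = (R - 271)/(R + (3 - 1/(2*R**2))) = (-271 + R)/(R + (3 - 1/(2*R**2))) = (-271 + R)/(3 + R - 1/(2*R**2)))
(x(389) + 285720)*(464141 - 309465) = (2*389**2*(-271 + 389)/(-1 + 2*389**3 + 6*389**2) + 285720)*(464141 - 309465) = (2*151321*118/(-1 + 2*58863869 + 6*151321) + 285720)*154676 = (2*151321*118/(-1 + 117727738 + 907926) + 285720)*154676 = (2*151321*118/118635663 + 285720)*154676 = (2*151321*(1/118635663)*118 + 285720)*154676 = (35711756/118635663 + 285720)*154676 = (33896617344116/118635663)*154676 = 5242993184318486416/118635663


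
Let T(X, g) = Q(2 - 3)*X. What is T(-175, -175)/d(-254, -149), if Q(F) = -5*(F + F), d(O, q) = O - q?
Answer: 50/3 ≈ 16.667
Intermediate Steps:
Q(F) = -10*F
T(X, g) = 10*X (T(X, g) = (-10*(2 - 3))*X = (-10*(-1))*X = 10*X)
T(-175, -175)/d(-254, -149) = (10*(-175))/(-254 - 1*(-149)) = -1750/(-254 + 149) = -1750/(-105) = -1750*(-1/105) = 50/3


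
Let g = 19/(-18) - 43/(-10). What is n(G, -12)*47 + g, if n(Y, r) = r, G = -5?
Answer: -25234/45 ≈ -560.76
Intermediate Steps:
g = 146/45 (g = 19*(-1/18) - 43*(-⅒) = -19/18 + 43/10 = 146/45 ≈ 3.2444)
n(G, -12)*47 + g = -12*47 + 146/45 = -564 + 146/45 = -25234/45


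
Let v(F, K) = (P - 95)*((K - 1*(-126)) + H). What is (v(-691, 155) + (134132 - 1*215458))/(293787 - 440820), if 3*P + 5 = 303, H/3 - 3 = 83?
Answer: 236971/441099 ≈ 0.53723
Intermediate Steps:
H = 258 (H = 9 + 3*83 = 9 + 249 = 258)
P = 298/3 (P = -5/3 + (⅓)*303 = -5/3 + 101 = 298/3 ≈ 99.333)
v(F, K) = 1664 + 13*K/3 (v(F, K) = (298/3 - 95)*((K - 1*(-126)) + 258) = 13*((K + 126) + 258)/3 = 13*((126 + K) + 258)/3 = 13*(384 + K)/3 = 1664 + 13*K/3)
(v(-691, 155) + (134132 - 1*215458))/(293787 - 440820) = ((1664 + (13/3)*155) + (134132 - 1*215458))/(293787 - 440820) = ((1664 + 2015/3) + (134132 - 215458))/(-147033) = (7007/3 - 81326)*(-1/147033) = -236971/3*(-1/147033) = 236971/441099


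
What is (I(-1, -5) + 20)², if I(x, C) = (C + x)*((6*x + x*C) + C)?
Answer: 3136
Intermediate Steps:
I(x, C) = (C + x)*(C + 6*x + C*x) (I(x, C) = (C + x)*((6*x + C*x) + C) = (C + x)*(C + 6*x + C*x))
(I(-1, -5) + 20)² = (((-5)² + 6*(-1)² - 5*(-1)² - 1*(-5)² + 7*(-5)*(-1)) + 20)² = ((25 + 6*1 - 5*1 - 1*25 + 35) + 20)² = ((25 + 6 - 5 - 25 + 35) + 20)² = (36 + 20)² = 56² = 3136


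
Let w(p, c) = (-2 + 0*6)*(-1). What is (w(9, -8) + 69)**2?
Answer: 5041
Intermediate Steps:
w(p, c) = 2 (w(p, c) = (-2 + 0)*(-1) = -2*(-1) = 2)
(w(9, -8) + 69)**2 = (2 + 69)**2 = 71**2 = 5041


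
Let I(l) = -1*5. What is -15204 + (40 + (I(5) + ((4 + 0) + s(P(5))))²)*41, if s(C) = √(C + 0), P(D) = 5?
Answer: -13318 - 82*√5 ≈ -13501.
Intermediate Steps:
s(C) = √C
I(l) = -5
-15204 + (40 + (I(5) + ((4 + 0) + s(P(5))))²)*41 = -15204 + (40 + (-5 + ((4 + 0) + √5))²)*41 = -15204 + (40 + (-5 + (4 + √5))²)*41 = -15204 + (40 + (-1 + √5)²)*41 = -15204 + (1640 + 41*(-1 + √5)²) = -13564 + 41*(-1 + √5)²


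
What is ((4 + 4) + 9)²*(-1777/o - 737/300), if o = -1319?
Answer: -126871867/395700 ≈ -320.63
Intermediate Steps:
((4 + 4) + 9)²*(-1777/o - 737/300) = ((4 + 4) + 9)²*(-1777/(-1319) - 737/300) = (8 + 9)²*(-1777*(-1/1319) - 737*1/300) = 17²*(1777/1319 - 737/300) = 289*(-439003/395700) = -126871867/395700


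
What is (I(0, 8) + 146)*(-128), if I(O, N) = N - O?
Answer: -19712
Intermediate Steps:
(I(0, 8) + 146)*(-128) = ((8 - 1*0) + 146)*(-128) = ((8 + 0) + 146)*(-128) = (8 + 146)*(-128) = 154*(-128) = -19712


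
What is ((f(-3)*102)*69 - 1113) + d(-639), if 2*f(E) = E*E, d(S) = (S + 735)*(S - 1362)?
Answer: -161538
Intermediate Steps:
d(S) = (-1362 + S)*(735 + S) (d(S) = (735 + S)*(-1362 + S) = (-1362 + S)*(735 + S))
f(E) = E²/2 (f(E) = (E*E)/2 = E²/2)
((f(-3)*102)*69 - 1113) + d(-639) = ((((½)*(-3)²)*102)*69 - 1113) + (-1001070 + (-639)² - 627*(-639)) = ((((½)*9)*102)*69 - 1113) + (-1001070 + 408321 + 400653) = (((9/2)*102)*69 - 1113) - 192096 = (459*69 - 1113) - 192096 = (31671 - 1113) - 192096 = 30558 - 192096 = -161538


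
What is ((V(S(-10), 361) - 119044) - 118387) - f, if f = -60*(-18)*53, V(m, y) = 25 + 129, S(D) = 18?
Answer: -294517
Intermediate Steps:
V(m, y) = 154
f = 57240 (f = 1080*53 = 57240)
((V(S(-10), 361) - 119044) - 118387) - f = ((154 - 119044) - 118387) - 1*57240 = (-118890 - 118387) - 57240 = -237277 - 57240 = -294517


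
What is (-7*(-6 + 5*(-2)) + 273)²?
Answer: 148225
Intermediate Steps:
(-7*(-6 + 5*(-2)) + 273)² = (-7*(-6 - 10) + 273)² = (-7*(-16) + 273)² = (112 + 273)² = 385² = 148225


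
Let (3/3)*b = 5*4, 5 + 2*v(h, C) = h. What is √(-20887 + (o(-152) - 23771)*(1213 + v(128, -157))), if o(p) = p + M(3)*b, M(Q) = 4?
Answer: 3*I*√13515018/2 ≈ 5514.4*I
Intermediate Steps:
v(h, C) = -5/2 + h/2
b = 20 (b = 5*4 = 20)
o(p) = 80 + p (o(p) = p + 4*20 = p + 80 = 80 + p)
√(-20887 + (o(-152) - 23771)*(1213 + v(128, -157))) = √(-20887 + ((80 - 152) - 23771)*(1213 + (-5/2 + (½)*128))) = √(-20887 + (-72 - 23771)*(1213 + (-5/2 + 64))) = √(-20887 - 23843*(1213 + 123/2)) = √(-20887 - 23843*2549/2) = √(-20887 - 60775807/2) = √(-60817581/2) = 3*I*√13515018/2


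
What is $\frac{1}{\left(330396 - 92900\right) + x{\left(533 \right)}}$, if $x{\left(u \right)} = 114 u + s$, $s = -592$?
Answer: $\frac{1}{297666} \approx 3.3595 \cdot 10^{-6}$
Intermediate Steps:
$x{\left(u \right)} = -592 + 114 u$ ($x{\left(u \right)} = 114 u - 592 = -592 + 114 u$)
$\frac{1}{\left(330396 - 92900\right) + x{\left(533 \right)}} = \frac{1}{\left(330396 - 92900\right) + \left(-592 + 114 \cdot 533\right)} = \frac{1}{237496 + \left(-592 + 60762\right)} = \frac{1}{237496 + 60170} = \frac{1}{297666}$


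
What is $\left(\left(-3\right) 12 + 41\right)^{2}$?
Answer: $25$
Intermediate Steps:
$\left(\left(-3\right) 12 + 41\right)^{2} = \left(-36 + 41\right)^{2} = 5^{2} = 25$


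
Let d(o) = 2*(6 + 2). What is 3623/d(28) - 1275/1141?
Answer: 4113443/18256 ≈ 225.32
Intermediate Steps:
d(o) = 16 (d(o) = 2*8 = 16)
3623/d(28) - 1275/1141 = 3623/16 - 1275/1141 = 4113443/18256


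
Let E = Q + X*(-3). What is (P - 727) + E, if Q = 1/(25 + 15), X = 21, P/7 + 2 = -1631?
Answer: -488839/40 ≈ -12221.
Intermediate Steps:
P = -11431 (P = -14 + 7*(-1631) = -14 - 11417 = -11431)
Q = 1/40 ≈ 0.025000
E = -2519/40 (E = 1/40 + 21*(-3) = 1/40 - 63 = -2519/40 ≈ -62.975)
(P - 727) + E = (-11431 - 727) - 2519/40 = -12158 - 2519/40 = -488839/40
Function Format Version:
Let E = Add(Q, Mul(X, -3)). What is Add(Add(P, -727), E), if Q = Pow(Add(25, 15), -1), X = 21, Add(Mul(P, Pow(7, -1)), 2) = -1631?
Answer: Rational(-488839, 40) ≈ -12221.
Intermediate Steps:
P = -11431 (P = Add(-14, Mul(7, -1631)) = Add(-14, -11417) = -11431)
Q = Rational(1, 40) (Q = Pow(40, -1) = Rational(1, 40) ≈ 0.025000)
E = Rational(-2519, 40) (E = Add(Rational(1, 40), Mul(21, -3)) = Add(Rational(1, 40), -63) = Rational(-2519, 40) ≈ -62.975)
Add(Add(P, -727), E) = Add(Add(-11431, -727), Rational(-2519, 40)) = Add(-12158, Rational(-2519, 40)) = Rational(-488839, 40)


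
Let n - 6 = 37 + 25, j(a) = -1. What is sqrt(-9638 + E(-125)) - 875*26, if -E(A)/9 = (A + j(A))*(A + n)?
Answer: -22750 + 2*I*sqrt(18569) ≈ -22750.0 + 272.54*I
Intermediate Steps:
n = 68 (n = 6 + (37 + 25) = 6 + 62 = 68)
E(A) = -9*(-1 + A)*(68 + A) (E(A) = -9*(A - 1)*(A + 68) = -9*(-1 + A)*(68 + A))
sqrt(-9638 + E(-125)) - 875*26 = sqrt(-9638 + (612 - 603*(-125) - 9*(-125)**2)) - 875*26 = sqrt(-9638 + (612 + 75375 - 9*15625)) - 1*22750 = sqrt(-9638 + (612 + 75375 - 140625)) - 22750 = sqrt(-9638 - 64638) - 22750 = sqrt(-74276) - 22750 = 2*I*sqrt(18569) - 22750 = -22750 + 2*I*sqrt(18569)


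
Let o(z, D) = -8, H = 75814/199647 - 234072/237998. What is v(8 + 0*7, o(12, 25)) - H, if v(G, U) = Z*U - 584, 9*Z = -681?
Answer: 521177020970/23757793353 ≈ 21.937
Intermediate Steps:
Z = -227/3 (Z = (1/9)*(-681) = -227/3 ≈ -75.667)
H = -14344096106/23757793353 (H = 75814*(1/199647) - 234072*1/237998 = 75814/199647 - 117036/118999 = -14344096106/23757793353 ≈ -0.60376)
v(G, U) = -584 - 227*U/3 (v(G, U) = -227*U/3 - 584 = -584 - 227*U/3)
v(8 + 0*7, o(12, 25)) - H = (-584 - 227/3*(-8)) - 1*(-14344096106/23757793353) = (-584 + 1816/3) + 14344096106/23757793353 = 64/3 + 14344096106/23757793353 = 521177020970/23757793353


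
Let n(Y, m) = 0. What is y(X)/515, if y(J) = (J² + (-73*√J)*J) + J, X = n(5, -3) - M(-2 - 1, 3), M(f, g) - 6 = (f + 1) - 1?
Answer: 6/515 + 219*I*√3/515 ≈ 0.01165 + 0.73654*I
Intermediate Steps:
M(f, g) = 6 + f (M(f, g) = 6 + ((f + 1) - 1) = 6 + ((1 + f) - 1) = 6 + f)
X = -3 (X = 0 - (6 + (-2 - 1)) = 0 - (6 - 3) = 0 - 1*3 = 0 - 3 = -3)
y(J) = J + J² - 73*J^(3/2) (y(J) = (J² - 73*J^(3/2)) + J = J + J² - 73*J^(3/2))
y(X)/515 = (-3 + (-3)² - (-219)*I*√3)/515 = (-3 + 9 - (-219)*I*√3)*(1/515) = (-3 + 9 + 219*I*√3)*(1/515) = (6 + 219*I*√3)*(1/515) = 6/515 + 219*I*√3/515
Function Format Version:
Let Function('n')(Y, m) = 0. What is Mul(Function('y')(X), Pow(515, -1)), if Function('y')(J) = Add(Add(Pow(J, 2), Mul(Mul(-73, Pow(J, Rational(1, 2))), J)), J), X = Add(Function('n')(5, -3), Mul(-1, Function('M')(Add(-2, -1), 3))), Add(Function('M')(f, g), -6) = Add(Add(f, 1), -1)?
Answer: Add(Rational(6, 515), Mul(Rational(219, 515), I, Pow(3, Rational(1, 2)))) ≈ Add(0.011650, Mul(0.73654, I))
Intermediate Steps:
Function('M')(f, g) = Add(6, f) (Function('M')(f, g) = Add(6, Add(Add(f, 1), -1)) = Add(6, Add(Add(1, f), -1)) = Add(6, f))
X = -3 (X = Add(0, Mul(-1, Add(6, Add(-2, -1)))) = Add(0, Mul(-1, Add(6, -3))) = Add(0, Mul(-1, 3)) = Add(0, -3) = -3)
Function('y')(J) = Add(J, Pow(J, 2), Mul(-73, Pow(J, Rational(3, 2)))) (Function('y')(J) = Add(Add(Pow(J, 2), Mul(-73, Pow(J, Rational(3, 2)))), J) = Add(J, Pow(J, 2), Mul(-73, Pow(J, Rational(3, 2)))))
Mul(Function('y')(X), Pow(515, -1)) = Mul(Add(-3, Pow(-3, 2), Mul(-73, Pow(-3, Rational(3, 2)))), Pow(515, -1)) = Mul(Add(-3, 9, Mul(-73, Mul(-3, I, Pow(3, Rational(1, 2))))), Rational(1, 515)) = Mul(Add(-3, 9, Mul(219, I, Pow(3, Rational(1, 2)))), Rational(1, 515)) = Mul(Add(6, Mul(219, I, Pow(3, Rational(1, 2)))), Rational(1, 515)) = Add(Rational(6, 515), Mul(Rational(219, 515), I, Pow(3, Rational(1, 2))))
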